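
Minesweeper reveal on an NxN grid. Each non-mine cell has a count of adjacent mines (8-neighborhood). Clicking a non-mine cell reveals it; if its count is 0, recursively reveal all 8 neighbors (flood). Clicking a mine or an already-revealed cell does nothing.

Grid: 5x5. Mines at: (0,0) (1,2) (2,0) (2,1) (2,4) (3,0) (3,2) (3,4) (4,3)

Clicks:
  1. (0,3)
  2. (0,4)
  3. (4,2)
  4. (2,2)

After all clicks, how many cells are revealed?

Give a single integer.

Click 1 (0,3) count=1: revealed 1 new [(0,3)] -> total=1
Click 2 (0,4) count=0: revealed 3 new [(0,4) (1,3) (1,4)] -> total=4
Click 3 (4,2) count=2: revealed 1 new [(4,2)] -> total=5
Click 4 (2,2) count=3: revealed 1 new [(2,2)] -> total=6

Answer: 6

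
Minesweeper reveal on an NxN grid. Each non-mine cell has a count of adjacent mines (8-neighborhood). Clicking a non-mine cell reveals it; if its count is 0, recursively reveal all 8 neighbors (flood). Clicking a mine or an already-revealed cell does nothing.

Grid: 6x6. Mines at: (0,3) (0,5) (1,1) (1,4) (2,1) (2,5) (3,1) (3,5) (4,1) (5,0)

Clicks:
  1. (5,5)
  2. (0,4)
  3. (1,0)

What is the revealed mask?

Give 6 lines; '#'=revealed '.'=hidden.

Answer: ....#.
#.....
..###.
..###.
..####
..####

Derivation:
Click 1 (5,5) count=0: revealed 14 new [(2,2) (2,3) (2,4) (3,2) (3,3) (3,4) (4,2) (4,3) (4,4) (4,5) (5,2) (5,3) (5,4) (5,5)] -> total=14
Click 2 (0,4) count=3: revealed 1 new [(0,4)] -> total=15
Click 3 (1,0) count=2: revealed 1 new [(1,0)] -> total=16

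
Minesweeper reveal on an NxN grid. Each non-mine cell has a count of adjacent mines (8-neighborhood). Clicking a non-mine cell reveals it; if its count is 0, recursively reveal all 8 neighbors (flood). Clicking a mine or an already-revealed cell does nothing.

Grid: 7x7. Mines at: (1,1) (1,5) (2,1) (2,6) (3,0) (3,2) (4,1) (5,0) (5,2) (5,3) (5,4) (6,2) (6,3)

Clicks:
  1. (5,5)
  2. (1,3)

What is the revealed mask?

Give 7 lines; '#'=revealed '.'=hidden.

Click 1 (5,5) count=1: revealed 1 new [(5,5)] -> total=1
Click 2 (1,3) count=0: revealed 9 new [(0,2) (0,3) (0,4) (1,2) (1,3) (1,4) (2,2) (2,3) (2,4)] -> total=10

Answer: ..###..
..###..
..###..
.......
.......
.....#.
.......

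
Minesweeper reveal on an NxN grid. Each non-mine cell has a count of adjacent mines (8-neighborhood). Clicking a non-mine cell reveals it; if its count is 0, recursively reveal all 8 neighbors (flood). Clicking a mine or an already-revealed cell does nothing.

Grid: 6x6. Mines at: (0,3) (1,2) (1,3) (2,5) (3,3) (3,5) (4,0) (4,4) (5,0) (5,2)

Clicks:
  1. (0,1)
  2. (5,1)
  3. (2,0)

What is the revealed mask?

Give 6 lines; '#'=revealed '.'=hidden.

Click 1 (0,1) count=1: revealed 1 new [(0,1)] -> total=1
Click 2 (5,1) count=3: revealed 1 new [(5,1)] -> total=2
Click 3 (2,0) count=0: revealed 7 new [(0,0) (1,0) (1,1) (2,0) (2,1) (3,0) (3,1)] -> total=9

Answer: ##....
##....
##....
##....
......
.#....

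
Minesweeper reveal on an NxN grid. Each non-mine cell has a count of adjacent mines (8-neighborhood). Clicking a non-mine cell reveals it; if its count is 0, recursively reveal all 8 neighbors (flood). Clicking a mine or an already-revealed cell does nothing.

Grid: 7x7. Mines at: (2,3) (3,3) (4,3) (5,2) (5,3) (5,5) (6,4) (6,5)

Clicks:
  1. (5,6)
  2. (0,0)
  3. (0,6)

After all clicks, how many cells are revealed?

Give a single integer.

Answer: 37

Derivation:
Click 1 (5,6) count=2: revealed 1 new [(5,6)] -> total=1
Click 2 (0,0) count=0: revealed 36 new [(0,0) (0,1) (0,2) (0,3) (0,4) (0,5) (0,6) (1,0) (1,1) (1,2) (1,3) (1,4) (1,5) (1,6) (2,0) (2,1) (2,2) (2,4) (2,5) (2,6) (3,0) (3,1) (3,2) (3,4) (3,5) (3,6) (4,0) (4,1) (4,2) (4,4) (4,5) (4,6) (5,0) (5,1) (6,0) (6,1)] -> total=37
Click 3 (0,6) count=0: revealed 0 new [(none)] -> total=37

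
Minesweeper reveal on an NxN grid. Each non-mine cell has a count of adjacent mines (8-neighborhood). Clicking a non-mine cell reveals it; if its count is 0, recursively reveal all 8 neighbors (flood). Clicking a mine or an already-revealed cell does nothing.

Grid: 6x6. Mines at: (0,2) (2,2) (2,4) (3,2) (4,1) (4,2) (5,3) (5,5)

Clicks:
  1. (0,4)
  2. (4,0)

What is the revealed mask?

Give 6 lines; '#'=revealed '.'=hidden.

Click 1 (0,4) count=0: revealed 6 new [(0,3) (0,4) (0,5) (1,3) (1,4) (1,5)] -> total=6
Click 2 (4,0) count=1: revealed 1 new [(4,0)] -> total=7

Answer: ...###
...###
......
......
#.....
......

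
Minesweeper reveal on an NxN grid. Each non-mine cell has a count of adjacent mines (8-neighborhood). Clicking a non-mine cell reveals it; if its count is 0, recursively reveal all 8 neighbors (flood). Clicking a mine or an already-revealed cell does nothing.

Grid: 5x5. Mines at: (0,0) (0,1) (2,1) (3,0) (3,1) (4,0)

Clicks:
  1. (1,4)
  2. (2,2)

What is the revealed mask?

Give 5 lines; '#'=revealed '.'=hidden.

Answer: ..###
..###
..###
..###
..###

Derivation:
Click 1 (1,4) count=0: revealed 15 new [(0,2) (0,3) (0,4) (1,2) (1,3) (1,4) (2,2) (2,3) (2,4) (3,2) (3,3) (3,4) (4,2) (4,3) (4,4)] -> total=15
Click 2 (2,2) count=2: revealed 0 new [(none)] -> total=15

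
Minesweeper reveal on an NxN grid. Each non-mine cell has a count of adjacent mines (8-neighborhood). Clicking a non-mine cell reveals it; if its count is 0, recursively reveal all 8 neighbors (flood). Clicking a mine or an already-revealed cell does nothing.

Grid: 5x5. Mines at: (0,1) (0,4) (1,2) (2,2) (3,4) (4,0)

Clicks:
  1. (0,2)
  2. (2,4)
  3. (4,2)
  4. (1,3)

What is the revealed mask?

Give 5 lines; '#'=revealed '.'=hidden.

Answer: ..#..
...#.
....#
.###.
.###.

Derivation:
Click 1 (0,2) count=2: revealed 1 new [(0,2)] -> total=1
Click 2 (2,4) count=1: revealed 1 new [(2,4)] -> total=2
Click 3 (4,2) count=0: revealed 6 new [(3,1) (3,2) (3,3) (4,1) (4,2) (4,3)] -> total=8
Click 4 (1,3) count=3: revealed 1 new [(1,3)] -> total=9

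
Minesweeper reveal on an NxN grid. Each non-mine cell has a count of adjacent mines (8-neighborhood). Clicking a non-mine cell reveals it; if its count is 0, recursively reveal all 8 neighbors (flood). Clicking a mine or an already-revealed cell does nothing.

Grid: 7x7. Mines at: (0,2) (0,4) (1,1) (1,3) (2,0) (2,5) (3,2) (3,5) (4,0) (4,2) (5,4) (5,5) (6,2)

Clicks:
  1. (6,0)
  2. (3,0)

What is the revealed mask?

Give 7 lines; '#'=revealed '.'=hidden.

Click 1 (6,0) count=0: revealed 4 new [(5,0) (5,1) (6,0) (6,1)] -> total=4
Click 2 (3,0) count=2: revealed 1 new [(3,0)] -> total=5

Answer: .......
.......
.......
#......
.......
##.....
##.....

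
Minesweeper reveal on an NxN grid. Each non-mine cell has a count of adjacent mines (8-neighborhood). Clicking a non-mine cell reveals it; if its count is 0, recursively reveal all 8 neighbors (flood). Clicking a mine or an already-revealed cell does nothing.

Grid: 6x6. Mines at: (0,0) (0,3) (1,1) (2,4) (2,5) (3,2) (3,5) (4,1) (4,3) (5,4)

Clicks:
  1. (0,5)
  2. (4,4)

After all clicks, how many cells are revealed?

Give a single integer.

Answer: 5

Derivation:
Click 1 (0,5) count=0: revealed 4 new [(0,4) (0,5) (1,4) (1,5)] -> total=4
Click 2 (4,4) count=3: revealed 1 new [(4,4)] -> total=5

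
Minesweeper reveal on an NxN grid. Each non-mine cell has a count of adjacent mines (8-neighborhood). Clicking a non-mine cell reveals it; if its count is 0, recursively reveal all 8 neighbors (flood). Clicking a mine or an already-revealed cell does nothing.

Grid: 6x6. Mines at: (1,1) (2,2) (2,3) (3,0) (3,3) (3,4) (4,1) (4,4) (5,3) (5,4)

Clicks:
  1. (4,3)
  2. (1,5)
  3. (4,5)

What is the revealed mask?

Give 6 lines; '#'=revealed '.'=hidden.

Answer: ..####
..####
....##
......
...#.#
......

Derivation:
Click 1 (4,3) count=5: revealed 1 new [(4,3)] -> total=1
Click 2 (1,5) count=0: revealed 10 new [(0,2) (0,3) (0,4) (0,5) (1,2) (1,3) (1,4) (1,5) (2,4) (2,5)] -> total=11
Click 3 (4,5) count=3: revealed 1 new [(4,5)] -> total=12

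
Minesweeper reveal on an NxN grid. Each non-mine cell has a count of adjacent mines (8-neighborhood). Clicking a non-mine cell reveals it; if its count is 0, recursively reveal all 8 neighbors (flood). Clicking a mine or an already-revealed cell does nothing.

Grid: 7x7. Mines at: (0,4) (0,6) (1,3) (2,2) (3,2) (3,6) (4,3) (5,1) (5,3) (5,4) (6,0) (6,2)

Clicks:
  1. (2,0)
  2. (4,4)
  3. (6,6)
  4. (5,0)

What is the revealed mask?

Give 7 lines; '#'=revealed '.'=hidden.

Click 1 (2,0) count=0: revealed 12 new [(0,0) (0,1) (0,2) (1,0) (1,1) (1,2) (2,0) (2,1) (3,0) (3,1) (4,0) (4,1)] -> total=12
Click 2 (4,4) count=3: revealed 1 new [(4,4)] -> total=13
Click 3 (6,6) count=0: revealed 6 new [(4,5) (4,6) (5,5) (5,6) (6,5) (6,6)] -> total=19
Click 4 (5,0) count=2: revealed 1 new [(5,0)] -> total=20

Answer: ###....
###....
##.....
##.....
##..###
#....##
.....##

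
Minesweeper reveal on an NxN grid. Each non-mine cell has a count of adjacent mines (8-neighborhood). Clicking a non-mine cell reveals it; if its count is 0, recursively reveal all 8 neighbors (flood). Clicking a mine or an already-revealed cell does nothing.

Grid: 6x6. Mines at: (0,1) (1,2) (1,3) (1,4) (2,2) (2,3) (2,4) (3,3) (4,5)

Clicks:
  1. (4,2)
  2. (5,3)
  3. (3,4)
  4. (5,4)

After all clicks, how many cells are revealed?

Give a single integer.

Click 1 (4,2) count=1: revealed 1 new [(4,2)] -> total=1
Click 2 (5,3) count=0: revealed 16 new [(1,0) (1,1) (2,0) (2,1) (3,0) (3,1) (3,2) (4,0) (4,1) (4,3) (4,4) (5,0) (5,1) (5,2) (5,3) (5,4)] -> total=17
Click 3 (3,4) count=4: revealed 1 new [(3,4)] -> total=18
Click 4 (5,4) count=1: revealed 0 new [(none)] -> total=18

Answer: 18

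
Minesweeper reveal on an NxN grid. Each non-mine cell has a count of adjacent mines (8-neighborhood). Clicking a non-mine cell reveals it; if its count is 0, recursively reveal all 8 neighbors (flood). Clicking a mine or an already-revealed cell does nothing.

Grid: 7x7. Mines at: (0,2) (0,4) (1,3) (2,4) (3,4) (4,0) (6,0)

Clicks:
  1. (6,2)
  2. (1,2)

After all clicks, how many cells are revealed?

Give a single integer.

Click 1 (6,2) count=0: revealed 39 new [(0,0) (0,1) (0,5) (0,6) (1,0) (1,1) (1,2) (1,5) (1,6) (2,0) (2,1) (2,2) (2,3) (2,5) (2,6) (3,0) (3,1) (3,2) (3,3) (3,5) (3,6) (4,1) (4,2) (4,3) (4,4) (4,5) (4,6) (5,1) (5,2) (5,3) (5,4) (5,5) (5,6) (6,1) (6,2) (6,3) (6,4) (6,5) (6,6)] -> total=39
Click 2 (1,2) count=2: revealed 0 new [(none)] -> total=39

Answer: 39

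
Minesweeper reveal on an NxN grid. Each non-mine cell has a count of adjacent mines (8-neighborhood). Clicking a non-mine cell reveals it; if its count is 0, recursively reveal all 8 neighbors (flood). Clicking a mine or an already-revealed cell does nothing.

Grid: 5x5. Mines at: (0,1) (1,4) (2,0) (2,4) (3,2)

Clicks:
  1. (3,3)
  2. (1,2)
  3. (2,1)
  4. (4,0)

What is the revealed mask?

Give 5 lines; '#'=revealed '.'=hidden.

Click 1 (3,3) count=2: revealed 1 new [(3,3)] -> total=1
Click 2 (1,2) count=1: revealed 1 new [(1,2)] -> total=2
Click 3 (2,1) count=2: revealed 1 new [(2,1)] -> total=3
Click 4 (4,0) count=0: revealed 4 new [(3,0) (3,1) (4,0) (4,1)] -> total=7

Answer: .....
..#..
.#...
##.#.
##...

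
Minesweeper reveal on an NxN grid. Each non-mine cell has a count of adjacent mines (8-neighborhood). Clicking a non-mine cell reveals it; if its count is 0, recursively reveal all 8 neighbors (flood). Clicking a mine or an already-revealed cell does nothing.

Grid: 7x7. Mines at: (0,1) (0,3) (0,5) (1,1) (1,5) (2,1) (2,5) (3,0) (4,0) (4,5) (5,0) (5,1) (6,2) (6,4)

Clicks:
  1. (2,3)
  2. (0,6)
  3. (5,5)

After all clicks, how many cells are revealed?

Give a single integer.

Answer: 17

Derivation:
Click 1 (2,3) count=0: revealed 15 new [(1,2) (1,3) (1,4) (2,2) (2,3) (2,4) (3,2) (3,3) (3,4) (4,2) (4,3) (4,4) (5,2) (5,3) (5,4)] -> total=15
Click 2 (0,6) count=2: revealed 1 new [(0,6)] -> total=16
Click 3 (5,5) count=2: revealed 1 new [(5,5)] -> total=17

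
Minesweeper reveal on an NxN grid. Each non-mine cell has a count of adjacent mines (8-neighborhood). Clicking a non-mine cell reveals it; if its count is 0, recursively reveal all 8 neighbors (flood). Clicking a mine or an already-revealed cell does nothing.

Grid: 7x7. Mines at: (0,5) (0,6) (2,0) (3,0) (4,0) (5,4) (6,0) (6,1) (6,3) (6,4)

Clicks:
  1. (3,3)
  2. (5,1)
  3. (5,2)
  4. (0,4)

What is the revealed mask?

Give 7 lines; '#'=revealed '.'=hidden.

Answer: #####..
#######
.######
.######
.######
.###.##
.....##

Derivation:
Click 1 (3,3) count=0: revealed 37 new [(0,0) (0,1) (0,2) (0,3) (0,4) (1,0) (1,1) (1,2) (1,3) (1,4) (1,5) (1,6) (2,1) (2,2) (2,3) (2,4) (2,5) (2,6) (3,1) (3,2) (3,3) (3,4) (3,5) (3,6) (4,1) (4,2) (4,3) (4,4) (4,5) (4,6) (5,1) (5,2) (5,3) (5,5) (5,6) (6,5) (6,6)] -> total=37
Click 2 (5,1) count=3: revealed 0 new [(none)] -> total=37
Click 3 (5,2) count=2: revealed 0 new [(none)] -> total=37
Click 4 (0,4) count=1: revealed 0 new [(none)] -> total=37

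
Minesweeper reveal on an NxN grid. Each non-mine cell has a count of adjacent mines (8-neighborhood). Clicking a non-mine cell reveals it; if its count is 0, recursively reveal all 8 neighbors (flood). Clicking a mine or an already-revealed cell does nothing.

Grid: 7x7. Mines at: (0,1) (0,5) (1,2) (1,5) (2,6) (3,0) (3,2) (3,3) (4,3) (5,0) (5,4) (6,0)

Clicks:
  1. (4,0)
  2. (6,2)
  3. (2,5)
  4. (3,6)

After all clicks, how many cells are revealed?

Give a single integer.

Click 1 (4,0) count=2: revealed 1 new [(4,0)] -> total=1
Click 2 (6,2) count=0: revealed 6 new [(5,1) (5,2) (5,3) (6,1) (6,2) (6,3)] -> total=7
Click 3 (2,5) count=2: revealed 1 new [(2,5)] -> total=8
Click 4 (3,6) count=1: revealed 1 new [(3,6)] -> total=9

Answer: 9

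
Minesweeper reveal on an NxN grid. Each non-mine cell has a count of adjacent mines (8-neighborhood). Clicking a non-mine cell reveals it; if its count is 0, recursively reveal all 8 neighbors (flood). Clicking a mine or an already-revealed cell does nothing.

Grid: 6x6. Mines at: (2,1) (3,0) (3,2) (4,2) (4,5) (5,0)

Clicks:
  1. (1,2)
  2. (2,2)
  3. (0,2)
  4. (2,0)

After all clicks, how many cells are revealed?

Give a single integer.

Click 1 (1,2) count=1: revealed 1 new [(1,2)] -> total=1
Click 2 (2,2) count=2: revealed 1 new [(2,2)] -> total=2
Click 3 (0,2) count=0: revealed 17 new [(0,0) (0,1) (0,2) (0,3) (0,4) (0,5) (1,0) (1,1) (1,3) (1,4) (1,5) (2,3) (2,4) (2,5) (3,3) (3,4) (3,5)] -> total=19
Click 4 (2,0) count=2: revealed 1 new [(2,0)] -> total=20

Answer: 20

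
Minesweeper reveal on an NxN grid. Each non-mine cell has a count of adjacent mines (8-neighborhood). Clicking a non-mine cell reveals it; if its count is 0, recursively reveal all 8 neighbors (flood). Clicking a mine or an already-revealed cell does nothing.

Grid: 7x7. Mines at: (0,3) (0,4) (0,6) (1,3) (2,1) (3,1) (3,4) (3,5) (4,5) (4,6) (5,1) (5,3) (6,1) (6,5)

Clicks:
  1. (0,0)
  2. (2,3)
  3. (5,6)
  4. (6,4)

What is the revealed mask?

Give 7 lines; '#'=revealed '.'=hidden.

Answer: ###....
###....
...#...
.......
.......
......#
....#..

Derivation:
Click 1 (0,0) count=0: revealed 6 new [(0,0) (0,1) (0,2) (1,0) (1,1) (1,2)] -> total=6
Click 2 (2,3) count=2: revealed 1 new [(2,3)] -> total=7
Click 3 (5,6) count=3: revealed 1 new [(5,6)] -> total=8
Click 4 (6,4) count=2: revealed 1 new [(6,4)] -> total=9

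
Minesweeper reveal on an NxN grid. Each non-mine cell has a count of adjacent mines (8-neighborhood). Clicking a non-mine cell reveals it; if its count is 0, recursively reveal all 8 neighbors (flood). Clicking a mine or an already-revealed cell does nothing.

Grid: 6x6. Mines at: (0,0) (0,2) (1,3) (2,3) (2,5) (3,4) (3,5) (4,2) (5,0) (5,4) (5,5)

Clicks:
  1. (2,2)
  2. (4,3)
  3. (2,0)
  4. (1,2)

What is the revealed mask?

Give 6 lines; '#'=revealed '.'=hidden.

Click 1 (2,2) count=2: revealed 1 new [(2,2)] -> total=1
Click 2 (4,3) count=3: revealed 1 new [(4,3)] -> total=2
Click 3 (2,0) count=0: revealed 10 new [(1,0) (1,1) (1,2) (2,0) (2,1) (3,0) (3,1) (3,2) (4,0) (4,1)] -> total=12
Click 4 (1,2) count=3: revealed 0 new [(none)] -> total=12

Answer: ......
###...
###...
###...
##.#..
......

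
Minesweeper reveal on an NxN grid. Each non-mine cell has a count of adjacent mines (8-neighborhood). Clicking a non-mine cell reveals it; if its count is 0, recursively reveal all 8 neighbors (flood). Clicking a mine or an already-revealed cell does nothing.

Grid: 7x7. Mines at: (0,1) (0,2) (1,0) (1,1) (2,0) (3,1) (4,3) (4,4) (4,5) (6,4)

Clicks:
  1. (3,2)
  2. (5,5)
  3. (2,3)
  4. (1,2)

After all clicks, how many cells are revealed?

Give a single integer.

Click 1 (3,2) count=2: revealed 1 new [(3,2)] -> total=1
Click 2 (5,5) count=3: revealed 1 new [(5,5)] -> total=2
Click 3 (2,3) count=0: revealed 18 new [(0,3) (0,4) (0,5) (0,6) (1,2) (1,3) (1,4) (1,5) (1,6) (2,2) (2,3) (2,4) (2,5) (2,6) (3,3) (3,4) (3,5) (3,6)] -> total=20
Click 4 (1,2) count=3: revealed 0 new [(none)] -> total=20

Answer: 20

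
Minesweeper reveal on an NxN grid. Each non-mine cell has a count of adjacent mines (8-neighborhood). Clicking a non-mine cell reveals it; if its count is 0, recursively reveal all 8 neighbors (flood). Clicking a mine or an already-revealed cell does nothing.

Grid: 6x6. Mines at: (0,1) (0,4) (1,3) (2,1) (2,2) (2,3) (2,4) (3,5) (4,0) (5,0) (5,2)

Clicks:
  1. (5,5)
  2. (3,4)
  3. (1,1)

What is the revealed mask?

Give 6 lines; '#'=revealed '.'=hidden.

Answer: ......
.#....
......
....#.
...###
...###

Derivation:
Click 1 (5,5) count=0: revealed 6 new [(4,3) (4,4) (4,5) (5,3) (5,4) (5,5)] -> total=6
Click 2 (3,4) count=3: revealed 1 new [(3,4)] -> total=7
Click 3 (1,1) count=3: revealed 1 new [(1,1)] -> total=8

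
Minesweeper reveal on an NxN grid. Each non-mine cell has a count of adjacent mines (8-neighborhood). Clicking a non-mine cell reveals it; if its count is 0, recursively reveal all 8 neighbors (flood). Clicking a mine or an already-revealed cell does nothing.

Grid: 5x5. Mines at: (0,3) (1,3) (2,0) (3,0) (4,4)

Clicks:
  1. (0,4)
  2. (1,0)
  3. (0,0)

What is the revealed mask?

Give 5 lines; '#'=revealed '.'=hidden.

Answer: ###.#
###..
.....
.....
.....

Derivation:
Click 1 (0,4) count=2: revealed 1 new [(0,4)] -> total=1
Click 2 (1,0) count=1: revealed 1 new [(1,0)] -> total=2
Click 3 (0,0) count=0: revealed 5 new [(0,0) (0,1) (0,2) (1,1) (1,2)] -> total=7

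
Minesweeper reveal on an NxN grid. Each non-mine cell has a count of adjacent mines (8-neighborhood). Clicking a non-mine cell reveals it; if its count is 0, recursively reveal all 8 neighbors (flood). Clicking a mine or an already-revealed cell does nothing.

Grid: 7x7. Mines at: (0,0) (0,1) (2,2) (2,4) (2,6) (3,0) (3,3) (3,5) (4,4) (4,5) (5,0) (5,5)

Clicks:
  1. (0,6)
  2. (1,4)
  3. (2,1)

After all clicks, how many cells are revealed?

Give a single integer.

Answer: 11

Derivation:
Click 1 (0,6) count=0: revealed 10 new [(0,2) (0,3) (0,4) (0,5) (0,6) (1,2) (1,3) (1,4) (1,5) (1,6)] -> total=10
Click 2 (1,4) count=1: revealed 0 new [(none)] -> total=10
Click 3 (2,1) count=2: revealed 1 new [(2,1)] -> total=11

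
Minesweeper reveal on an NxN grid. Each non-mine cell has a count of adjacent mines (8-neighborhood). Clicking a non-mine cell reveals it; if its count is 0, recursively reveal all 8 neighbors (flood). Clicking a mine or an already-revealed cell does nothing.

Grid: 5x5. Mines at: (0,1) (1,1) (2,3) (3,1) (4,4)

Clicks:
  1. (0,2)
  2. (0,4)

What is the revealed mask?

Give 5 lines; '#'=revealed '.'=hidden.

Click 1 (0,2) count=2: revealed 1 new [(0,2)] -> total=1
Click 2 (0,4) count=0: revealed 5 new [(0,3) (0,4) (1,2) (1,3) (1,4)] -> total=6

Answer: ..###
..###
.....
.....
.....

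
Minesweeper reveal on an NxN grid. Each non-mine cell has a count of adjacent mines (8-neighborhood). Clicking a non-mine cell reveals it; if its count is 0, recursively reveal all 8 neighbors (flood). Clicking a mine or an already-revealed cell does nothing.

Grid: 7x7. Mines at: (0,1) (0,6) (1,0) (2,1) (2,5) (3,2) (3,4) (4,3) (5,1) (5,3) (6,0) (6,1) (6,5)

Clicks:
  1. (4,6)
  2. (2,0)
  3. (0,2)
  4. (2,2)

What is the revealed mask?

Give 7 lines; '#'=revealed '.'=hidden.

Answer: ..#....
.......
#.#....
.....##
.....##
.....##
.......

Derivation:
Click 1 (4,6) count=0: revealed 6 new [(3,5) (3,6) (4,5) (4,6) (5,5) (5,6)] -> total=6
Click 2 (2,0) count=2: revealed 1 new [(2,0)] -> total=7
Click 3 (0,2) count=1: revealed 1 new [(0,2)] -> total=8
Click 4 (2,2) count=2: revealed 1 new [(2,2)] -> total=9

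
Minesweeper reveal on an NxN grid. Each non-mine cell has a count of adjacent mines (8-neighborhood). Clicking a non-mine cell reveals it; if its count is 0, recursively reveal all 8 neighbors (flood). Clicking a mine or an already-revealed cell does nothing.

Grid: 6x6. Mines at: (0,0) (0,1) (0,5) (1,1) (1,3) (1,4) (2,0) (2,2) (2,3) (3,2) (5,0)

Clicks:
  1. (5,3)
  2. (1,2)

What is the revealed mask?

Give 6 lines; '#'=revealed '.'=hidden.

Click 1 (5,3) count=0: revealed 15 new [(2,4) (2,5) (3,3) (3,4) (3,5) (4,1) (4,2) (4,3) (4,4) (4,5) (5,1) (5,2) (5,3) (5,4) (5,5)] -> total=15
Click 2 (1,2) count=5: revealed 1 new [(1,2)] -> total=16

Answer: ......
..#...
....##
...###
.#####
.#####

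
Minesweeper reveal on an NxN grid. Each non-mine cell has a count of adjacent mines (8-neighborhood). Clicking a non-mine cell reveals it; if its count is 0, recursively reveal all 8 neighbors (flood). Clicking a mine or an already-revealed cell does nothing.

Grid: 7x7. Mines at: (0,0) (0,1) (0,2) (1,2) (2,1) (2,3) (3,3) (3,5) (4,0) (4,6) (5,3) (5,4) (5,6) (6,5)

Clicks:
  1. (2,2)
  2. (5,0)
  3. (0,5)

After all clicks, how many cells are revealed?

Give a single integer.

Answer: 13

Derivation:
Click 1 (2,2) count=4: revealed 1 new [(2,2)] -> total=1
Click 2 (5,0) count=1: revealed 1 new [(5,0)] -> total=2
Click 3 (0,5) count=0: revealed 11 new [(0,3) (0,4) (0,5) (0,6) (1,3) (1,4) (1,5) (1,6) (2,4) (2,5) (2,6)] -> total=13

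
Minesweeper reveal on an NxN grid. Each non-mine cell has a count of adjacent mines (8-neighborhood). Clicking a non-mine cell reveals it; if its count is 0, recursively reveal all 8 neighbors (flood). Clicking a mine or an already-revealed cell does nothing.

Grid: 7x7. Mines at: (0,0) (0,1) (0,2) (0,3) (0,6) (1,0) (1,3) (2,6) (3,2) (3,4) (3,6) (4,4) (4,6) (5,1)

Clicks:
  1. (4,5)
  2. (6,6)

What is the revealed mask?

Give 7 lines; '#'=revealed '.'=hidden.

Click 1 (4,5) count=4: revealed 1 new [(4,5)] -> total=1
Click 2 (6,6) count=0: revealed 10 new [(5,2) (5,3) (5,4) (5,5) (5,6) (6,2) (6,3) (6,4) (6,5) (6,6)] -> total=11

Answer: .......
.......
.......
.......
.....#.
..#####
..#####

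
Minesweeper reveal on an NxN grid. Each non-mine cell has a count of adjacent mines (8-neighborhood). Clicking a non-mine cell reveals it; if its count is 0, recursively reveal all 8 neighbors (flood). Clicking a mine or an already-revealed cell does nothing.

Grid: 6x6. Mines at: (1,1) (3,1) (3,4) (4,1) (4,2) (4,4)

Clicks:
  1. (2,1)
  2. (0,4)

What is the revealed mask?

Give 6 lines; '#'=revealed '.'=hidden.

Answer: ..####
..####
.#####
......
......
......

Derivation:
Click 1 (2,1) count=2: revealed 1 new [(2,1)] -> total=1
Click 2 (0,4) count=0: revealed 12 new [(0,2) (0,3) (0,4) (0,5) (1,2) (1,3) (1,4) (1,5) (2,2) (2,3) (2,4) (2,5)] -> total=13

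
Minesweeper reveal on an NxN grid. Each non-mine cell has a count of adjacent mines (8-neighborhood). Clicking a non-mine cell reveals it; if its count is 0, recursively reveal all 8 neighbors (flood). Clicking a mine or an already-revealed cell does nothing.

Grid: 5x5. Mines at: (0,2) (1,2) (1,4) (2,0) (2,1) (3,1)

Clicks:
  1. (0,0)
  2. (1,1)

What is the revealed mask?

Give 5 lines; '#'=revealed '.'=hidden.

Click 1 (0,0) count=0: revealed 4 new [(0,0) (0,1) (1,0) (1,1)] -> total=4
Click 2 (1,1) count=4: revealed 0 new [(none)] -> total=4

Answer: ##...
##...
.....
.....
.....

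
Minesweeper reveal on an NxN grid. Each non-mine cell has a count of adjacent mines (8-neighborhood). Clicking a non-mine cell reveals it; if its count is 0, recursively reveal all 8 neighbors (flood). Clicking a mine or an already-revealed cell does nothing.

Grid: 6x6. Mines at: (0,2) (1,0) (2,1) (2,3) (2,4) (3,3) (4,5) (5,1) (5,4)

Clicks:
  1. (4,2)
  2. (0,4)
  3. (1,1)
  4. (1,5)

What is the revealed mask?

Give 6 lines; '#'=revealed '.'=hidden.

Click 1 (4,2) count=2: revealed 1 new [(4,2)] -> total=1
Click 2 (0,4) count=0: revealed 6 new [(0,3) (0,4) (0,5) (1,3) (1,4) (1,5)] -> total=7
Click 3 (1,1) count=3: revealed 1 new [(1,1)] -> total=8
Click 4 (1,5) count=1: revealed 0 new [(none)] -> total=8

Answer: ...###
.#.###
......
......
..#...
......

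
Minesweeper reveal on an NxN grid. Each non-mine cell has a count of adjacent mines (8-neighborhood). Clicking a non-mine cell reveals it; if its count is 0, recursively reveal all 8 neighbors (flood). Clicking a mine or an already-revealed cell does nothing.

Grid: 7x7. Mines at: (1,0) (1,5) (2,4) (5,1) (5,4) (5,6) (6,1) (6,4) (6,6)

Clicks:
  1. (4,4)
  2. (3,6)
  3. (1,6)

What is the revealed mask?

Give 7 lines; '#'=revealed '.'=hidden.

Answer: .......
......#
.....##
.....##
....###
.......
.......

Derivation:
Click 1 (4,4) count=1: revealed 1 new [(4,4)] -> total=1
Click 2 (3,6) count=0: revealed 6 new [(2,5) (2,6) (3,5) (3,6) (4,5) (4,6)] -> total=7
Click 3 (1,6) count=1: revealed 1 new [(1,6)] -> total=8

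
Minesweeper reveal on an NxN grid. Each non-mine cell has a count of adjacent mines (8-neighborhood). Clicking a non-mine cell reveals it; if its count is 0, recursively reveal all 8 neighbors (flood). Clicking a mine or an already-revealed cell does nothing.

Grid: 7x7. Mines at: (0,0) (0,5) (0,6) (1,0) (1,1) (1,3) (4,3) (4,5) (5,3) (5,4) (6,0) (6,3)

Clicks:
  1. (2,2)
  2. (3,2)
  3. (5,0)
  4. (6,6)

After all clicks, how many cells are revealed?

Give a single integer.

Answer: 7

Derivation:
Click 1 (2,2) count=2: revealed 1 new [(2,2)] -> total=1
Click 2 (3,2) count=1: revealed 1 new [(3,2)] -> total=2
Click 3 (5,0) count=1: revealed 1 new [(5,0)] -> total=3
Click 4 (6,6) count=0: revealed 4 new [(5,5) (5,6) (6,5) (6,6)] -> total=7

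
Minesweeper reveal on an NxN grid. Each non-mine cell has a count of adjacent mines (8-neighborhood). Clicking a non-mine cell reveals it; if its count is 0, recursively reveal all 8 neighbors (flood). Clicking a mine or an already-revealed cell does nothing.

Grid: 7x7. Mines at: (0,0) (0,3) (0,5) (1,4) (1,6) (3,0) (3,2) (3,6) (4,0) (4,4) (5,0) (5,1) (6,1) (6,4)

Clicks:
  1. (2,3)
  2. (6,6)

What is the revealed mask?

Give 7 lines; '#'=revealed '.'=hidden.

Answer: .......
.......
...#...
.......
.....##
.....##
.....##

Derivation:
Click 1 (2,3) count=2: revealed 1 new [(2,3)] -> total=1
Click 2 (6,6) count=0: revealed 6 new [(4,5) (4,6) (5,5) (5,6) (6,5) (6,6)] -> total=7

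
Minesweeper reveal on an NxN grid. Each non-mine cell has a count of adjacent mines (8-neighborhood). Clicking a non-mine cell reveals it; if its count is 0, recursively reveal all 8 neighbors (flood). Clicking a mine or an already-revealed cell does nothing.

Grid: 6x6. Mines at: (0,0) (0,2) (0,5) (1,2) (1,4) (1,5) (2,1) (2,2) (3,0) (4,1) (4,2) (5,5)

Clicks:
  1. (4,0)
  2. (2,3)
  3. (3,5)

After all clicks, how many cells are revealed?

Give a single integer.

Answer: 10

Derivation:
Click 1 (4,0) count=2: revealed 1 new [(4,0)] -> total=1
Click 2 (2,3) count=3: revealed 1 new [(2,3)] -> total=2
Click 3 (3,5) count=0: revealed 8 new [(2,4) (2,5) (3,3) (3,4) (3,5) (4,3) (4,4) (4,5)] -> total=10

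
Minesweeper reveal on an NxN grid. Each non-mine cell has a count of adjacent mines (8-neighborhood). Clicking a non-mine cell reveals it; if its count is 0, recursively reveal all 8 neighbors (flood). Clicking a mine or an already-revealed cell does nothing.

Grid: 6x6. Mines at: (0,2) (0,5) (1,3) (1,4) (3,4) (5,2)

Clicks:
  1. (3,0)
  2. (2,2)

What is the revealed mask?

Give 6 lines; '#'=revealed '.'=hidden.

Click 1 (3,0) count=0: revealed 19 new [(0,0) (0,1) (1,0) (1,1) (1,2) (2,0) (2,1) (2,2) (2,3) (3,0) (3,1) (3,2) (3,3) (4,0) (4,1) (4,2) (4,3) (5,0) (5,1)] -> total=19
Click 2 (2,2) count=1: revealed 0 new [(none)] -> total=19

Answer: ##....
###...
####..
####..
####..
##....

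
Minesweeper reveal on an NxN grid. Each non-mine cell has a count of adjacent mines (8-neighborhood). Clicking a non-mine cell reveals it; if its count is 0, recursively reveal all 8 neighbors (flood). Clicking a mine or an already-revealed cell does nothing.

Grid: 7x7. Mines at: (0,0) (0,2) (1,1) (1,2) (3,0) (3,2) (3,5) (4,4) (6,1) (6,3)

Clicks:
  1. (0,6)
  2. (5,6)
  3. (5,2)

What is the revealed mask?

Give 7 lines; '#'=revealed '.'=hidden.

Click 1 (0,6) count=0: revealed 12 new [(0,3) (0,4) (0,5) (0,6) (1,3) (1,4) (1,5) (1,6) (2,3) (2,4) (2,5) (2,6)] -> total=12
Click 2 (5,6) count=0: revealed 8 new [(4,5) (4,6) (5,4) (5,5) (5,6) (6,4) (6,5) (6,6)] -> total=20
Click 3 (5,2) count=2: revealed 1 new [(5,2)] -> total=21

Answer: ...####
...####
...####
.......
.....##
..#.###
....###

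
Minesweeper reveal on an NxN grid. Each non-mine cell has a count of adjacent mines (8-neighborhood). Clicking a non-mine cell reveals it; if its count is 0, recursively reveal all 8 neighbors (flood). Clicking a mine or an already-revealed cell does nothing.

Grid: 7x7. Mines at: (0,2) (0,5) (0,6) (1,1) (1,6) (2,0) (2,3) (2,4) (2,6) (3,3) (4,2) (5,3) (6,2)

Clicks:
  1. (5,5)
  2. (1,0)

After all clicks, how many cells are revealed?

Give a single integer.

Answer: 13

Derivation:
Click 1 (5,5) count=0: revealed 12 new [(3,4) (3,5) (3,6) (4,4) (4,5) (4,6) (5,4) (5,5) (5,6) (6,4) (6,5) (6,6)] -> total=12
Click 2 (1,0) count=2: revealed 1 new [(1,0)] -> total=13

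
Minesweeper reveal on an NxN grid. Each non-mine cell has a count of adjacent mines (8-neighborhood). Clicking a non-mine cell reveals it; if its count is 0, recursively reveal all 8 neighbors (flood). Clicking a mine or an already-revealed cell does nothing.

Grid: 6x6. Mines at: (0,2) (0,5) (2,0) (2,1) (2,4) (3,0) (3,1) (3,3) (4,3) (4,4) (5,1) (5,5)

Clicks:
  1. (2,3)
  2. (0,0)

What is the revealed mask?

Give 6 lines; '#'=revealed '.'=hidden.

Click 1 (2,3) count=2: revealed 1 new [(2,3)] -> total=1
Click 2 (0,0) count=0: revealed 4 new [(0,0) (0,1) (1,0) (1,1)] -> total=5

Answer: ##....
##....
...#..
......
......
......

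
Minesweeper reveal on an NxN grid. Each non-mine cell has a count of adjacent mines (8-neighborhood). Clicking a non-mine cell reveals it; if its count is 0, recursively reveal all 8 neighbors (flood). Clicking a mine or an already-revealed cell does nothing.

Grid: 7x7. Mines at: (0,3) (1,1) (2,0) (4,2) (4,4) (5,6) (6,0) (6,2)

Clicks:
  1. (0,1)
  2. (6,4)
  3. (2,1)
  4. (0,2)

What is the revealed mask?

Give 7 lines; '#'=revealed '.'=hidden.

Answer: .##....
.......
.#.....
.......
.......
...###.
...###.

Derivation:
Click 1 (0,1) count=1: revealed 1 new [(0,1)] -> total=1
Click 2 (6,4) count=0: revealed 6 new [(5,3) (5,4) (5,5) (6,3) (6,4) (6,5)] -> total=7
Click 3 (2,1) count=2: revealed 1 new [(2,1)] -> total=8
Click 4 (0,2) count=2: revealed 1 new [(0,2)] -> total=9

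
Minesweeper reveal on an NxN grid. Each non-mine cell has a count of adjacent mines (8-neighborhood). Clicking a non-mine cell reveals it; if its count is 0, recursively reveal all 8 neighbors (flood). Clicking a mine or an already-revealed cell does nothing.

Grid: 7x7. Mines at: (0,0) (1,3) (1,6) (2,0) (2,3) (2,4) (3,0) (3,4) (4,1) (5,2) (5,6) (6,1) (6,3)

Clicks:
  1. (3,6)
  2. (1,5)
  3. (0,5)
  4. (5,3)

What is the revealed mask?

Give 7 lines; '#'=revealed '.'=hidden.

Answer: .....#.
.....#.
.....##
.....##
.....##
...#...
.......

Derivation:
Click 1 (3,6) count=0: revealed 6 new [(2,5) (2,6) (3,5) (3,6) (4,5) (4,6)] -> total=6
Click 2 (1,5) count=2: revealed 1 new [(1,5)] -> total=7
Click 3 (0,5) count=1: revealed 1 new [(0,5)] -> total=8
Click 4 (5,3) count=2: revealed 1 new [(5,3)] -> total=9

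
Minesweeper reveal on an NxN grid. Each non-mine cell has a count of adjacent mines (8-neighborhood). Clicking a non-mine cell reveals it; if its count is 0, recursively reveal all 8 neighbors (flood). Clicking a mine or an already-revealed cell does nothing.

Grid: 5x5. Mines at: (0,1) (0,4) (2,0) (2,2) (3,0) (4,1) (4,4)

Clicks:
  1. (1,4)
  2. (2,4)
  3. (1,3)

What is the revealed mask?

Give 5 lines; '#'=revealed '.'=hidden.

Answer: .....
...##
...##
...##
.....

Derivation:
Click 1 (1,4) count=1: revealed 1 new [(1,4)] -> total=1
Click 2 (2,4) count=0: revealed 5 new [(1,3) (2,3) (2,4) (3,3) (3,4)] -> total=6
Click 3 (1,3) count=2: revealed 0 new [(none)] -> total=6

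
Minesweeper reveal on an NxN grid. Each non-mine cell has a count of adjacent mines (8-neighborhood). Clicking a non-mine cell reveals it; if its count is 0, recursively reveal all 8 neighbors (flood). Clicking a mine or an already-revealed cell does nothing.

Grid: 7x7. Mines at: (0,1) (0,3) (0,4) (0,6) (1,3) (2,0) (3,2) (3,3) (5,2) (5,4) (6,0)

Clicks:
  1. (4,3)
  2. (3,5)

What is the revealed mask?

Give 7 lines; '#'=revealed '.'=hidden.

Click 1 (4,3) count=4: revealed 1 new [(4,3)] -> total=1
Click 2 (3,5) count=0: revealed 16 new [(1,4) (1,5) (1,6) (2,4) (2,5) (2,6) (3,4) (3,5) (3,6) (4,4) (4,5) (4,6) (5,5) (5,6) (6,5) (6,6)] -> total=17

Answer: .......
....###
....###
....###
...####
.....##
.....##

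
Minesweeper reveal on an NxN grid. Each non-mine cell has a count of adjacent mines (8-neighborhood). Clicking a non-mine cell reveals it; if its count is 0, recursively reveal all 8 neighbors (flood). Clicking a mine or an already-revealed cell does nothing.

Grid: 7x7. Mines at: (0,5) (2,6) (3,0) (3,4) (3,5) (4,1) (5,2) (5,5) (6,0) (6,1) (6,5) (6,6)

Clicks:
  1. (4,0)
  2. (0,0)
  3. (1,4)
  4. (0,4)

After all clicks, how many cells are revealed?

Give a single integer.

Answer: 19

Derivation:
Click 1 (4,0) count=2: revealed 1 new [(4,0)] -> total=1
Click 2 (0,0) count=0: revealed 18 new [(0,0) (0,1) (0,2) (0,3) (0,4) (1,0) (1,1) (1,2) (1,3) (1,4) (2,0) (2,1) (2,2) (2,3) (2,4) (3,1) (3,2) (3,3)] -> total=19
Click 3 (1,4) count=1: revealed 0 new [(none)] -> total=19
Click 4 (0,4) count=1: revealed 0 new [(none)] -> total=19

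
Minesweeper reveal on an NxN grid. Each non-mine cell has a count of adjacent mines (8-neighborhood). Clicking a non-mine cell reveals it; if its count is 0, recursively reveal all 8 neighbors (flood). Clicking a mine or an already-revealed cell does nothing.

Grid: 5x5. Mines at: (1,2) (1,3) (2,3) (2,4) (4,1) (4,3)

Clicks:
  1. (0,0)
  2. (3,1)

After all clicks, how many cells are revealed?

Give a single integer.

Click 1 (0,0) count=0: revealed 8 new [(0,0) (0,1) (1,0) (1,1) (2,0) (2,1) (3,0) (3,1)] -> total=8
Click 2 (3,1) count=1: revealed 0 new [(none)] -> total=8

Answer: 8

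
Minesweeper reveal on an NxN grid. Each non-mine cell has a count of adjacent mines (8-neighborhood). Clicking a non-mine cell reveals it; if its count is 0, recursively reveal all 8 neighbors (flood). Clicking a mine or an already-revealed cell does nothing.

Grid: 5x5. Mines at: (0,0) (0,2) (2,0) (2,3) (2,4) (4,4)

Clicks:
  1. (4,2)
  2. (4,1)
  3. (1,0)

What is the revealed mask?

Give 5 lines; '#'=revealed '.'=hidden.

Click 1 (4,2) count=0: revealed 8 new [(3,0) (3,1) (3,2) (3,3) (4,0) (4,1) (4,2) (4,3)] -> total=8
Click 2 (4,1) count=0: revealed 0 new [(none)] -> total=8
Click 3 (1,0) count=2: revealed 1 new [(1,0)] -> total=9

Answer: .....
#....
.....
####.
####.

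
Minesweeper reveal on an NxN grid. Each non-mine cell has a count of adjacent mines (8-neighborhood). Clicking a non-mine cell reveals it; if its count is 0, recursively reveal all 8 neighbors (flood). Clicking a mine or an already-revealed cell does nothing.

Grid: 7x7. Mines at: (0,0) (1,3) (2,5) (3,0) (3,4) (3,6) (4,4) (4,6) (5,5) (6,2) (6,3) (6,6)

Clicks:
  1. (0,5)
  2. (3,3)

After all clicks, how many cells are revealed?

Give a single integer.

Click 1 (0,5) count=0: revealed 6 new [(0,4) (0,5) (0,6) (1,4) (1,5) (1,6)] -> total=6
Click 2 (3,3) count=2: revealed 1 new [(3,3)] -> total=7

Answer: 7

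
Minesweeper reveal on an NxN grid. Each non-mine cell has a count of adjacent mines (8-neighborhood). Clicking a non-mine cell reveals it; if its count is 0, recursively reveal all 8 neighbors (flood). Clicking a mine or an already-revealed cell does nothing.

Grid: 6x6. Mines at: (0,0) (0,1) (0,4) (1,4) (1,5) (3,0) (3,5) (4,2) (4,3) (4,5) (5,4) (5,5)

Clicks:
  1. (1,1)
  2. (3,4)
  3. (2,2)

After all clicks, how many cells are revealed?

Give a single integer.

Click 1 (1,1) count=2: revealed 1 new [(1,1)] -> total=1
Click 2 (3,4) count=3: revealed 1 new [(3,4)] -> total=2
Click 3 (2,2) count=0: revealed 8 new [(1,2) (1,3) (2,1) (2,2) (2,3) (3,1) (3,2) (3,3)] -> total=10

Answer: 10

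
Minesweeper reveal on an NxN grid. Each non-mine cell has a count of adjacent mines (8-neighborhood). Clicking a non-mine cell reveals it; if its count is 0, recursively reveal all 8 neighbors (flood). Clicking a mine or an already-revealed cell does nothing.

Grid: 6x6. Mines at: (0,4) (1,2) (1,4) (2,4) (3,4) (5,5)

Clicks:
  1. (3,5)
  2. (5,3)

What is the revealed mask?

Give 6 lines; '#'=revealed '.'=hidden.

Answer: ##....
##....
####..
####.#
#####.
#####.

Derivation:
Click 1 (3,5) count=2: revealed 1 new [(3,5)] -> total=1
Click 2 (5,3) count=0: revealed 22 new [(0,0) (0,1) (1,0) (1,1) (2,0) (2,1) (2,2) (2,3) (3,0) (3,1) (3,2) (3,3) (4,0) (4,1) (4,2) (4,3) (4,4) (5,0) (5,1) (5,2) (5,3) (5,4)] -> total=23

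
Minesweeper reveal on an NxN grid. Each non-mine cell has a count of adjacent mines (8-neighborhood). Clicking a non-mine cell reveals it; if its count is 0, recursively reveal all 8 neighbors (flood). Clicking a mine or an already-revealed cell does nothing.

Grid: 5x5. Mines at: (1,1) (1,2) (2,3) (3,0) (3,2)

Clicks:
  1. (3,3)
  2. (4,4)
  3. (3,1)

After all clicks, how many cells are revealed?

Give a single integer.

Answer: 5

Derivation:
Click 1 (3,3) count=2: revealed 1 new [(3,3)] -> total=1
Click 2 (4,4) count=0: revealed 3 new [(3,4) (4,3) (4,4)] -> total=4
Click 3 (3,1) count=2: revealed 1 new [(3,1)] -> total=5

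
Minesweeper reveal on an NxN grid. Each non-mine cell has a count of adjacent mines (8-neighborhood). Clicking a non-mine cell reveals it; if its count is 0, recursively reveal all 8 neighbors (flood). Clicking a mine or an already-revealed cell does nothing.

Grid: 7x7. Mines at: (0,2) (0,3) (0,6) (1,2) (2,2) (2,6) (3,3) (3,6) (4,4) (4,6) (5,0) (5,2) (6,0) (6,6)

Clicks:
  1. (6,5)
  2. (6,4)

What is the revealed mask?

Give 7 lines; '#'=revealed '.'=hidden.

Click 1 (6,5) count=1: revealed 1 new [(6,5)] -> total=1
Click 2 (6,4) count=0: revealed 5 new [(5,3) (5,4) (5,5) (6,3) (6,4)] -> total=6

Answer: .......
.......
.......
.......
.......
...###.
...###.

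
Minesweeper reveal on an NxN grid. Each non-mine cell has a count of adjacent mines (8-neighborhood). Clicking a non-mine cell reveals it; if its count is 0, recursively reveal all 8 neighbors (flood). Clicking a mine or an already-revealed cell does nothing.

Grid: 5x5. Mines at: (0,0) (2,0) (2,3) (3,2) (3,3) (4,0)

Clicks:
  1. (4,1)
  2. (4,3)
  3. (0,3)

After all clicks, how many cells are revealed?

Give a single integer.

Click 1 (4,1) count=2: revealed 1 new [(4,1)] -> total=1
Click 2 (4,3) count=2: revealed 1 new [(4,3)] -> total=2
Click 3 (0,3) count=0: revealed 8 new [(0,1) (0,2) (0,3) (0,4) (1,1) (1,2) (1,3) (1,4)] -> total=10

Answer: 10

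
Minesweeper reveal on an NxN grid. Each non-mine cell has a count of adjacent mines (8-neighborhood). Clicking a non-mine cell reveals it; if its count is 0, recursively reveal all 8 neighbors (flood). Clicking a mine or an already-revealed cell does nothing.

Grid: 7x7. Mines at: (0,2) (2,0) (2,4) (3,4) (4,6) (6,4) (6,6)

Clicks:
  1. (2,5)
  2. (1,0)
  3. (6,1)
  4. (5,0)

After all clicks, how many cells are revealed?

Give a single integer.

Answer: 24

Derivation:
Click 1 (2,5) count=2: revealed 1 new [(2,5)] -> total=1
Click 2 (1,0) count=1: revealed 1 new [(1,0)] -> total=2
Click 3 (6,1) count=0: revealed 22 new [(1,1) (1,2) (1,3) (2,1) (2,2) (2,3) (3,0) (3,1) (3,2) (3,3) (4,0) (4,1) (4,2) (4,3) (5,0) (5,1) (5,2) (5,3) (6,0) (6,1) (6,2) (6,3)] -> total=24
Click 4 (5,0) count=0: revealed 0 new [(none)] -> total=24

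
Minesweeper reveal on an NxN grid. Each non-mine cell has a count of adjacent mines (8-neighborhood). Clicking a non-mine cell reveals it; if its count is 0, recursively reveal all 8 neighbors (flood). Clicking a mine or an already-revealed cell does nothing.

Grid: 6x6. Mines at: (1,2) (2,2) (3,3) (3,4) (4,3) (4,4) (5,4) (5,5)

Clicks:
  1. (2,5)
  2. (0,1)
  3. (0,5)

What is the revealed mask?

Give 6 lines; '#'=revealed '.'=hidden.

Answer: .#.###
...###
...###
......
......
......

Derivation:
Click 1 (2,5) count=1: revealed 1 new [(2,5)] -> total=1
Click 2 (0,1) count=1: revealed 1 new [(0,1)] -> total=2
Click 3 (0,5) count=0: revealed 8 new [(0,3) (0,4) (0,5) (1,3) (1,4) (1,5) (2,3) (2,4)] -> total=10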